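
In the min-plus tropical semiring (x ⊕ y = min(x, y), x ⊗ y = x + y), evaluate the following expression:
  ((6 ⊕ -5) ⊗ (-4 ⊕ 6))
((6 ⊕ -5) ⊗ (-4 ⊕ 6)) = -9

Expand innermost to outermost. Recall ⊕ takes the minimum of its arguments and ⊗ takes their sum. Working out the expression ((6 ⊕ -5) ⊗ (-4 ⊕ 6)) gives -9.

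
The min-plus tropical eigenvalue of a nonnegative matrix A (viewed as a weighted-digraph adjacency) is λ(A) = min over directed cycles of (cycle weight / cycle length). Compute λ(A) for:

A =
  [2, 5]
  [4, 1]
λ(A) = 1

Enumerate directed cycles and compute their means (weight / length). Sample:
  cycle 0 → 0: weight = 2, length = 1, mean = 2/1 ≈ 2.000
  cycle 1 → 1: weight = 1, length = 1, mean = 1/1 ≈ 1.000
  cycle 0 → 1 → 0: weight = 9, length = 2, mean = 9/2 ≈ 4.500
  cycle 1 → 0 → 1: weight = 9, length = 2, mean = 9/2 ≈ 4.500
Minimum mean = 1.000, attained e.g. along the cycle 1 → 1 with weight 1 and length 1. So λ(A) = 1/1 = 1.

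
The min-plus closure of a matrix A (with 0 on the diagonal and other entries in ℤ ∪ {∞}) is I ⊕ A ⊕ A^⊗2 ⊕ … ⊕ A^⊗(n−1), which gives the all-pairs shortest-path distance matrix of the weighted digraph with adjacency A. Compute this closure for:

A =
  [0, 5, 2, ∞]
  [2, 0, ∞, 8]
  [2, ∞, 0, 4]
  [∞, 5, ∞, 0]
Closure =
  [0, 5, 2, 6]
  [2, 0, 4, 8]
  [2, 7, 0, 4]
  [7, 5, 9, 0]

This is the Floyd-Warshall all-pairs shortest-path computation. For each intermediate vertex k = 0, 1, …, 3, update dist[i][j] ← min(dist[i][j], dist[i][k] + dist[k][j]). The final matrix gives, for each (i, j), the minimum total weight of any directed path from i to j (possibly empty when i = j).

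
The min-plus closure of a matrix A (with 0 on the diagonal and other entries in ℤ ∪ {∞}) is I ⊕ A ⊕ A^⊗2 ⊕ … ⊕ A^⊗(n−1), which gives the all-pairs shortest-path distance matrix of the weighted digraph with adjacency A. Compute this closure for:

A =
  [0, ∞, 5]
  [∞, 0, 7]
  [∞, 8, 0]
Closure =
  [0, 13, 5]
  [∞, 0, 7]
  [∞, 8, 0]

This is the Floyd-Warshall all-pairs shortest-path computation. For each intermediate vertex k = 0, 1, …, 2, update dist[i][j] ← min(dist[i][j], dist[i][k] + dist[k][j]). The final matrix gives, for each (i, j), the minimum total weight of any directed path from i to j (possibly empty when i = j).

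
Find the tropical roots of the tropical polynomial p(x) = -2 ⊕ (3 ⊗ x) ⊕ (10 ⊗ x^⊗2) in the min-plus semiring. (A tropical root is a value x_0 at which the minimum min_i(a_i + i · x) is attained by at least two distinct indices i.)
Roots: {-7, -5}

Each tropical root is a break point of the lower envelope of the lines y = a_i + i · x (there are 3 lines, with slopes 0, 1, ..., 2). Only the lines that attain the minimum somewhere contribute to roots; other lines are dominated. Here the surviving (envelope) indices are i = 2, i = 1, i = 0.
Intersections between consecutive envelope lines give the roots: for adjacent envelope indices i < j the intersection is x = (a_i − a_j) / (j − i). Reading off the sorted break points: {-7, -5}.
Verification: at each break x_0, at least two indices attain the minimum of min_i(a_i + i · x_0).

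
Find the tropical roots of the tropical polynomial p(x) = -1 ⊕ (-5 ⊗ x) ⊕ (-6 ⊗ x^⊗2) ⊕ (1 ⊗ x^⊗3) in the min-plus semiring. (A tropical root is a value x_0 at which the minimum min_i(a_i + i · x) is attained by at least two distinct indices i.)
Roots: {-7, 1, 4}

Each tropical root is a break point of the lower envelope of the lines y = a_i + i · x (there are 4 lines, with slopes 0, 1, ..., 3). Only the lines that attain the minimum somewhere contribute to roots; other lines are dominated. Here the surviving (envelope) indices are i = 3, i = 2, i = 1, i = 0.
Intersections between consecutive envelope lines give the roots: for adjacent envelope indices i < j the intersection is x = (a_i − a_j) / (j − i). Reading off the sorted break points: {-7, 1, 4}.
Verification: at each break x_0, at least two indices attain the minimum of min_i(a_i + i · x_0).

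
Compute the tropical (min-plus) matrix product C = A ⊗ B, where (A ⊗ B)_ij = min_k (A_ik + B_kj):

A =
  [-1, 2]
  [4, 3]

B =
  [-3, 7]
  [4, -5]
A ⊗ B =
  [-4, -3]
  [1, -2]

Apply the min-plus product entry-by-entry:
  C[0][0] = min over k of (A[0][0] + B[0][0] = -1 + -3 = -4, A[0][1] + B[1][0] = 2 + 4 = 6) = -4 (attained at k = 0)
  C[0][1] = min over k of (A[0][0] + B[0][1] = -1 + 7 = 6, A[0][1] + B[1][1] = 2 + -5 = -3) = -3 (attained at k = 1)
  C[1][0] = min over k of (A[1][0] + B[0][0] = 4 + -3 = 1, A[1][1] + B[1][0] = 3 + 4 = 7) = 1 (attained at k = 0)
  C[1][1] = min over k of (A[1][0] + B[0][1] = 4 + 7 = 11, A[1][1] + B[1][1] = 3 + -5 = -2) = -2 (attained at k = 1)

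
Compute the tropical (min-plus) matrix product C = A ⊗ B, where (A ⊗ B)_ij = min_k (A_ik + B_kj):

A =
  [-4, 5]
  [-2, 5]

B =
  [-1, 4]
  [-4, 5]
A ⊗ B =
  [-5, 0]
  [-3, 2]

Apply the min-plus product entry-by-entry:
  C[0][0] = min over k of (A[0][0] + B[0][0] = -4 + -1 = -5, A[0][1] + B[1][0] = 5 + -4 = 1) = -5 (attained at k = 0)
  C[0][1] = min over k of (A[0][0] + B[0][1] = -4 + 4 = 0, A[0][1] + B[1][1] = 5 + 5 = 10) = 0 (attained at k = 0)
  C[1][0] = min over k of (A[1][0] + B[0][0] = -2 + -1 = -3, A[1][1] + B[1][0] = 5 + -4 = 1) = -3 (attained at k = 0)
  C[1][1] = min over k of (A[1][0] + B[0][1] = -2 + 4 = 2, A[1][1] + B[1][1] = 5 + 5 = 10) = 2 (attained at k = 0)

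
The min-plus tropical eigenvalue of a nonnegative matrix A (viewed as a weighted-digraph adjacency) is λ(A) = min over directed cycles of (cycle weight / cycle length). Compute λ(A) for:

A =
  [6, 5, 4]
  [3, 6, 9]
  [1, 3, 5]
λ(A) = 5/2

Enumerate directed cycles and compute their means (weight / length). Sample:
  cycle 0 → 0: weight = 6, length = 1, mean = 6/1 ≈ 6.000
  cycle 1 → 1: weight = 6, length = 1, mean = 6/1 ≈ 6.000
  cycle 2 → 2: weight = 5, length = 1, mean = 5/1 ≈ 5.000
  cycle 0 → 1 → 0: weight = 8, length = 2, mean = 8/2 ≈ 4.000
  cycle 0 → 2 → 0: weight = 5, length = 2, mean = 5/2 ≈ 2.500
  cycle 1 → 0 → 1: weight = 8, length = 2, mean = 8/2 ≈ 4.000
Minimum mean = 2.500, attained e.g. along the cycle 0 → 2 → 0 with weight 5 and length 2. So λ(A) = 5/2 = 5/2.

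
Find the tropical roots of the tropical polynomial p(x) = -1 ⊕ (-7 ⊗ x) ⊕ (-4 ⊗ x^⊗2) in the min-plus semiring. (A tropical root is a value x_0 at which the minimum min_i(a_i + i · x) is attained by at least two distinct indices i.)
Roots: {-3, 6}

Each tropical root is a break point of the lower envelope of the lines y = a_i + i · x (there are 3 lines, with slopes 0, 1, ..., 2). Only the lines that attain the minimum somewhere contribute to roots; other lines are dominated. Here the surviving (envelope) indices are i = 2, i = 1, i = 0.
Intersections between consecutive envelope lines give the roots: for adjacent envelope indices i < j the intersection is x = (a_i − a_j) / (j − i). Reading off the sorted break points: {-3, 6}.
Verification: at each break x_0, at least two indices attain the minimum of min_i(a_i + i · x_0).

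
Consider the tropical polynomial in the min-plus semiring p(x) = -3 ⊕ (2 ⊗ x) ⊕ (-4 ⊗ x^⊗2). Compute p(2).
p(2) = -3

A tropical monomial a ⊗ x^⊗i evaluates to a + i · x. Evaluating each term at x = 2:
  Term 0 contributes -3 + 0 · 2 = -3
  Term 1 contributes 2 + 1 · 2 = 4
  Term 2 contributes -4 + 2 · 2 = 0
p(2) = ⊕ of these = min[-3, 4, 0] = -3.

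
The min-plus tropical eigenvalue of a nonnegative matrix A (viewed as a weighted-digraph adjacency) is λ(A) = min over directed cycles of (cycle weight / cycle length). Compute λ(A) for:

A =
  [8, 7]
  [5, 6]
λ(A) = 6

Enumerate directed cycles and compute their means (weight / length). Sample:
  cycle 0 → 0: weight = 8, length = 1, mean = 8/1 ≈ 8.000
  cycle 1 → 1: weight = 6, length = 1, mean = 6/1 ≈ 6.000
  cycle 0 → 1 → 0: weight = 12, length = 2, mean = 12/2 ≈ 6.000
  cycle 1 → 0 → 1: weight = 12, length = 2, mean = 12/2 ≈ 6.000
Minimum mean = 6.000, attained e.g. along the cycle 1 → 1 with weight 6 and length 1. So λ(A) = 6/1 = 6.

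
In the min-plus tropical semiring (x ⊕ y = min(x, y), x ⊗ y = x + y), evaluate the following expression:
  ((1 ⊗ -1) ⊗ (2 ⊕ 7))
((1 ⊗ -1) ⊗ (2 ⊕ 7)) = 2

Expand innermost to outermost. Recall ⊕ takes the minimum of its arguments and ⊗ takes their sum. Working out the expression ((1 ⊗ -1) ⊗ (2 ⊕ 7)) gives 2.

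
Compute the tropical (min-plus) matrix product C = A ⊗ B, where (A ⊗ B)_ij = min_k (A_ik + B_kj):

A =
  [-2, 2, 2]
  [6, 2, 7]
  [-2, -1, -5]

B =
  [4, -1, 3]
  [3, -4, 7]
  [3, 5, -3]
A ⊗ B =
  [2, -3, -1]
  [5, -2, 4]
  [-2, -5, -8]

Apply the min-plus product entry-by-entry:
  C[0][0] = min over k of (A[0][0] + B[0][0] = -2 + 4 = 2, A[0][1] + B[1][0] = 2 + 3 = 5, A[0][2] + B[2][0] = 2 + 3 = 5) = 2 (attained at k = 0)
  C[0][1] = min over k of (A[0][0] + B[0][1] = -2 + -1 = -3, A[0][1] + B[1][1] = 2 + -4 = -2, A[0][2] + B[2][1] = 2 + 5 = 7) = -3 (attained at k = 0)
  C[0][2] = min over k of (A[0][0] + B[0][2] = -2 + 3 = 1, A[0][1] + B[1][2] = 2 + 7 = 9, A[0][2] + B[2][2] = 2 + -3 = -1) = -1 (attained at k = 2)
  C[1][0] = min over k of (A[1][0] + B[0][0] = 6 + 4 = 10, A[1][1] + B[1][0] = 2 + 3 = 5, A[1][2] + B[2][0] = 7 + 3 = 10) = 5 (attained at k = 1)
  C[1][1] = min over k of (A[1][0] + B[0][1] = 6 + -1 = 5, A[1][1] + B[1][1] = 2 + -4 = -2, A[1][2] + B[2][1] = 7 + 5 = 12) = -2 (attained at k = 1)
  C[1][2] = min over k of (A[1][0] + B[0][2] = 6 + 3 = 9, A[1][1] + B[1][2] = 2 + 7 = 9, A[1][2] + B[2][2] = 7 + -3 = 4) = 4 (attained at k = 2)
  C[2][0] = min over k of (A[2][0] + B[0][0] = -2 + 4 = 2, A[2][1] + B[1][0] = -1 + 3 = 2, A[2][2] + B[2][0] = -5 + 3 = -2) = -2 (attained at k = 2)
  C[2][1] = min over k of (A[2][0] + B[0][1] = -2 + -1 = -3, A[2][1] + B[1][1] = -1 + -4 = -5, A[2][2] + B[2][1] = -5 + 5 = 0) = -5 (attained at k = 1)
  C[2][2] = min over k of (A[2][0] + B[0][2] = -2 + 3 = 1, A[2][1] + B[1][2] = -1 + 7 = 6, A[2][2] + B[2][2] = -5 + -3 = -8) = -8 (attained at k = 2)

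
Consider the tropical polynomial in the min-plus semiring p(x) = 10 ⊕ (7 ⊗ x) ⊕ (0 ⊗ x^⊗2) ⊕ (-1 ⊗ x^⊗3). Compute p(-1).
p(-1) = -4

A tropical monomial a ⊗ x^⊗i evaluates to a + i · x. Evaluating each term at x = -1:
  Term 0 contributes 10 + 0 · -1 = 10
  Term 1 contributes 7 + 1 · -1 = 6
  Term 2 contributes 0 + 2 · -1 = -2
  Term 3 contributes -1 + 3 · -1 = -4
p(-1) = ⊕ of these = min[10, 6, -2, -4] = -4.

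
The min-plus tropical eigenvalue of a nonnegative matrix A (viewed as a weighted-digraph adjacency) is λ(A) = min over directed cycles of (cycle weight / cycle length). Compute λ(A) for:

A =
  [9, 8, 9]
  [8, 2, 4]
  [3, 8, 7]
λ(A) = 2

Enumerate directed cycles and compute their means (weight / length). Sample:
  cycle 0 → 0: weight = 9, length = 1, mean = 9/1 ≈ 9.000
  cycle 1 → 1: weight = 2, length = 1, mean = 2/1 ≈ 2.000
  cycle 2 → 2: weight = 7, length = 1, mean = 7/1 ≈ 7.000
  cycle 0 → 1 → 0: weight = 16, length = 2, mean = 16/2 ≈ 8.000
  cycle 0 → 2 → 0: weight = 12, length = 2, mean = 12/2 ≈ 6.000
  cycle 1 → 0 → 1: weight = 16, length = 2, mean = 16/2 ≈ 8.000
Minimum mean = 2.000, attained e.g. along the cycle 1 → 1 with weight 2 and length 1. So λ(A) = 2/1 = 2.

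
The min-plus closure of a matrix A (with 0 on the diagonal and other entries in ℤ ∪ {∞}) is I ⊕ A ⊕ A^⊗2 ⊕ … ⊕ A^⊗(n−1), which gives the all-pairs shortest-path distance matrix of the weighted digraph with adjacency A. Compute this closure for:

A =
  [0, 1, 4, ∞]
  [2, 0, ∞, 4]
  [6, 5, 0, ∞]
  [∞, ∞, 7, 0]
Closure =
  [0, 1, 4, 5]
  [2, 0, 6, 4]
  [6, 5, 0, 9]
  [13, 12, 7, 0]

This is the Floyd-Warshall all-pairs shortest-path computation. For each intermediate vertex k = 0, 1, …, 3, update dist[i][j] ← min(dist[i][j], dist[i][k] + dist[k][j]). The final matrix gives, for each (i, j), the minimum total weight of any directed path from i to j (possibly empty when i = j).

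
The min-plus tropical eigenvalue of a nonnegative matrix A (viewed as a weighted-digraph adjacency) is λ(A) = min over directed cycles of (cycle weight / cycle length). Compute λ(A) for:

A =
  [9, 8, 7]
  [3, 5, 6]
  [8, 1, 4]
λ(A) = 7/2

Enumerate directed cycles and compute their means (weight / length). Sample:
  cycle 0 → 0: weight = 9, length = 1, mean = 9/1 ≈ 9.000
  cycle 1 → 1: weight = 5, length = 1, mean = 5/1 ≈ 5.000
  cycle 2 → 2: weight = 4, length = 1, mean = 4/1 ≈ 4.000
  cycle 0 → 1 → 0: weight = 11, length = 2, mean = 11/2 ≈ 5.500
  cycle 0 → 2 → 0: weight = 15, length = 2, mean = 15/2 ≈ 7.500
  cycle 1 → 0 → 1: weight = 11, length = 2, mean = 11/2 ≈ 5.500
Minimum mean = 3.500, attained e.g. along the cycle 1 → 2 → 1 with weight 7 and length 2. So λ(A) = 7/2 = 7/2.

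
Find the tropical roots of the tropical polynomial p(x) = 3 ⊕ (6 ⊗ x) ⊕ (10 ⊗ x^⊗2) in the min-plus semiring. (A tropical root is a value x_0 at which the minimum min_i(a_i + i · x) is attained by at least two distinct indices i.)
Roots: {-4, -3}

Each tropical root is a break point of the lower envelope of the lines y = a_i + i · x (there are 3 lines, with slopes 0, 1, ..., 2). Only the lines that attain the minimum somewhere contribute to roots; other lines are dominated. Here the surviving (envelope) indices are i = 2, i = 1, i = 0.
Intersections between consecutive envelope lines give the roots: for adjacent envelope indices i < j the intersection is x = (a_i − a_j) / (j − i). Reading off the sorted break points: {-4, -3}.
Verification: at each break x_0, at least two indices attain the minimum of min_i(a_i + i · x_0).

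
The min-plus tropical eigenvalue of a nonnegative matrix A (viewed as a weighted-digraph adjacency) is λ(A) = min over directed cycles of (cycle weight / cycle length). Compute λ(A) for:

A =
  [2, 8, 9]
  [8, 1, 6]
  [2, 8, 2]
λ(A) = 1

Enumerate directed cycles and compute their means (weight / length). Sample:
  cycle 0 → 0: weight = 2, length = 1, mean = 2/1 ≈ 2.000
  cycle 1 → 1: weight = 1, length = 1, mean = 1/1 ≈ 1.000
  cycle 2 → 2: weight = 2, length = 1, mean = 2/1 ≈ 2.000
  cycle 0 → 1 → 0: weight = 16, length = 2, mean = 16/2 ≈ 8.000
  cycle 0 → 2 → 0: weight = 11, length = 2, mean = 11/2 ≈ 5.500
  cycle 1 → 0 → 1: weight = 16, length = 2, mean = 16/2 ≈ 8.000
Minimum mean = 1.000, attained e.g. along the cycle 1 → 1 with weight 1 and length 1. So λ(A) = 1/1 = 1.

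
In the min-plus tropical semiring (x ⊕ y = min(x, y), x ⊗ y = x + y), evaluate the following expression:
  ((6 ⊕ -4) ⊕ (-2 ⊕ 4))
((6 ⊕ -4) ⊕ (-2 ⊕ 4)) = -4

Expand innermost to outermost. Recall ⊕ takes the minimum of its arguments and ⊗ takes their sum. Working out the expression ((6 ⊕ -4) ⊕ (-2 ⊕ 4)) gives -4.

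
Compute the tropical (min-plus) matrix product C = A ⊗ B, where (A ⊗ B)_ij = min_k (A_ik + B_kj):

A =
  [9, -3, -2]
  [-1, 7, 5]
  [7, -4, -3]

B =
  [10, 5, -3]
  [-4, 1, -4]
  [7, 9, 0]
A ⊗ B =
  [-7, -2, -7]
  [3, 4, -4]
  [-8, -3, -8]

Apply the min-plus product entry-by-entry:
  C[0][0] = min over k of (A[0][0] + B[0][0] = 9 + 10 = 19, A[0][1] + B[1][0] = -3 + -4 = -7, A[0][2] + B[2][0] = -2 + 7 = 5) = -7 (attained at k = 1)
  C[0][1] = min over k of (A[0][0] + B[0][1] = 9 + 5 = 14, A[0][1] + B[1][1] = -3 + 1 = -2, A[0][2] + B[2][1] = -2 + 9 = 7) = -2 (attained at k = 1)
  C[0][2] = min over k of (A[0][0] + B[0][2] = 9 + -3 = 6, A[0][1] + B[1][2] = -3 + -4 = -7, A[0][2] + B[2][2] = -2 + 0 = -2) = -7 (attained at k = 1)
  C[1][0] = min over k of (A[1][0] + B[0][0] = -1 + 10 = 9, A[1][1] + B[1][0] = 7 + -4 = 3, A[1][2] + B[2][0] = 5 + 7 = 12) = 3 (attained at k = 1)
  C[1][1] = min over k of (A[1][0] + B[0][1] = -1 + 5 = 4, A[1][1] + B[1][1] = 7 + 1 = 8, A[1][2] + B[2][1] = 5 + 9 = 14) = 4 (attained at k = 0)
  C[1][2] = min over k of (A[1][0] + B[0][2] = -1 + -3 = -4, A[1][1] + B[1][2] = 7 + -4 = 3, A[1][2] + B[2][2] = 5 + 0 = 5) = -4 (attained at k = 0)
  C[2][0] = min over k of (A[2][0] + B[0][0] = 7 + 10 = 17, A[2][1] + B[1][0] = -4 + -4 = -8, A[2][2] + B[2][0] = -3 + 7 = 4) = -8 (attained at k = 1)
  C[2][1] = min over k of (A[2][0] + B[0][1] = 7 + 5 = 12, A[2][1] + B[1][1] = -4 + 1 = -3, A[2][2] + B[2][1] = -3 + 9 = 6) = -3 (attained at k = 1)
  C[2][2] = min over k of (A[2][0] + B[0][2] = 7 + -3 = 4, A[2][1] + B[1][2] = -4 + -4 = -8, A[2][2] + B[2][2] = -3 + 0 = -3) = -8 (attained at k = 1)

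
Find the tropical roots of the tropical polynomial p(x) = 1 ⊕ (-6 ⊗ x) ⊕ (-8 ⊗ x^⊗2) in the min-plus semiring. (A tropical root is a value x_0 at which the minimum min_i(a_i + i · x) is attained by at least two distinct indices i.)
Roots: {2, 7}

Each tropical root is a break point of the lower envelope of the lines y = a_i + i · x (there are 3 lines, with slopes 0, 1, ..., 2). Only the lines that attain the minimum somewhere contribute to roots; other lines are dominated. Here the surviving (envelope) indices are i = 2, i = 1, i = 0.
Intersections between consecutive envelope lines give the roots: for adjacent envelope indices i < j the intersection is x = (a_i − a_j) / (j − i). Reading off the sorted break points: {2, 7}.
Verification: at each break x_0, at least two indices attain the minimum of min_i(a_i + i · x_0).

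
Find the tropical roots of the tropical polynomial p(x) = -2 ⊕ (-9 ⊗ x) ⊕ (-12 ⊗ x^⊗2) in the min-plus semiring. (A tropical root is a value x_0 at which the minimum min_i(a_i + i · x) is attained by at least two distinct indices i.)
Roots: {3, 7}

Each tropical root is a break point of the lower envelope of the lines y = a_i + i · x (there are 3 lines, with slopes 0, 1, ..., 2). Only the lines that attain the minimum somewhere contribute to roots; other lines are dominated. Here the surviving (envelope) indices are i = 2, i = 1, i = 0.
Intersections between consecutive envelope lines give the roots: for adjacent envelope indices i < j the intersection is x = (a_i − a_j) / (j − i). Reading off the sorted break points: {3, 7}.
Verification: at each break x_0, at least two indices attain the minimum of min_i(a_i + i · x_0).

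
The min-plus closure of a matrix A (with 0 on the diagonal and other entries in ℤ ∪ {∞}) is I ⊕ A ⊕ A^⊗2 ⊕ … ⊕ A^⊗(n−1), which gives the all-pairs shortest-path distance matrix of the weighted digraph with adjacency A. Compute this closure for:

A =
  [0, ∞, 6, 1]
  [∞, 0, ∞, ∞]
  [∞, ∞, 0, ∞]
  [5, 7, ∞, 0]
Closure =
  [0, 8, 6, 1]
  [∞, 0, ∞, ∞]
  [∞, ∞, 0, ∞]
  [5, 7, 11, 0]

This is the Floyd-Warshall all-pairs shortest-path computation. For each intermediate vertex k = 0, 1, …, 3, update dist[i][j] ← min(dist[i][j], dist[i][k] + dist[k][j]). The final matrix gives, for each (i, j), the minimum total weight of any directed path from i to j (possibly empty when i = j).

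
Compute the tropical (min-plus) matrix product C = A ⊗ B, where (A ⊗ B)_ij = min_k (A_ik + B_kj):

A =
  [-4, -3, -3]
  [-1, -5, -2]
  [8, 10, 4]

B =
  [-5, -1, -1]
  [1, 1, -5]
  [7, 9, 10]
A ⊗ B =
  [-9, -5, -8]
  [-6, -4, -10]
  [3, 7, 5]

Apply the min-plus product entry-by-entry:
  C[0][0] = min over k of (A[0][0] + B[0][0] = -4 + -5 = -9, A[0][1] + B[1][0] = -3 + 1 = -2, A[0][2] + B[2][0] = -3 + 7 = 4) = -9 (attained at k = 0)
  C[0][1] = min over k of (A[0][0] + B[0][1] = -4 + -1 = -5, A[0][1] + B[1][1] = -3 + 1 = -2, A[0][2] + B[2][1] = -3 + 9 = 6) = -5 (attained at k = 0)
  C[0][2] = min over k of (A[0][0] + B[0][2] = -4 + -1 = -5, A[0][1] + B[1][2] = -3 + -5 = -8, A[0][2] + B[2][2] = -3 + 10 = 7) = -8 (attained at k = 1)
  C[1][0] = min over k of (A[1][0] + B[0][0] = -1 + -5 = -6, A[1][1] + B[1][0] = -5 + 1 = -4, A[1][2] + B[2][0] = -2 + 7 = 5) = -6 (attained at k = 0)
  C[1][1] = min over k of (A[1][0] + B[0][1] = -1 + -1 = -2, A[1][1] + B[1][1] = -5 + 1 = -4, A[1][2] + B[2][1] = -2 + 9 = 7) = -4 (attained at k = 1)
  C[1][2] = min over k of (A[1][0] + B[0][2] = -1 + -1 = -2, A[1][1] + B[1][2] = -5 + -5 = -10, A[1][2] + B[2][2] = -2 + 10 = 8) = -10 (attained at k = 1)
  C[2][0] = min over k of (A[2][0] + B[0][0] = 8 + -5 = 3, A[2][1] + B[1][0] = 10 + 1 = 11, A[2][2] + B[2][0] = 4 + 7 = 11) = 3 (attained at k = 0)
  C[2][1] = min over k of (A[2][0] + B[0][1] = 8 + -1 = 7, A[2][1] + B[1][1] = 10 + 1 = 11, A[2][2] + B[2][1] = 4 + 9 = 13) = 7 (attained at k = 0)
  C[2][2] = min over k of (A[2][0] + B[0][2] = 8 + -1 = 7, A[2][1] + B[1][2] = 10 + -5 = 5, A[2][2] + B[2][2] = 4 + 10 = 14) = 5 (attained at k = 1)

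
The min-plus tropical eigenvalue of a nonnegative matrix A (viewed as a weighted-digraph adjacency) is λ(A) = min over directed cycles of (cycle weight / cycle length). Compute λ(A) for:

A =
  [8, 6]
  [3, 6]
λ(A) = 9/2

Enumerate directed cycles and compute their means (weight / length). Sample:
  cycle 0 → 0: weight = 8, length = 1, mean = 8/1 ≈ 8.000
  cycle 1 → 1: weight = 6, length = 1, mean = 6/1 ≈ 6.000
  cycle 0 → 1 → 0: weight = 9, length = 2, mean = 9/2 ≈ 4.500
  cycle 1 → 0 → 1: weight = 9, length = 2, mean = 9/2 ≈ 4.500
Minimum mean = 4.500, attained e.g. along the cycle 0 → 1 → 0 with weight 9 and length 2. So λ(A) = 9/2 = 9/2.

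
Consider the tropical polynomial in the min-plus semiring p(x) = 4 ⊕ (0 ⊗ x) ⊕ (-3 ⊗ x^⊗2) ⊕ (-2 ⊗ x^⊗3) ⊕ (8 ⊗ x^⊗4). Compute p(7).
p(7) = 4

A tropical monomial a ⊗ x^⊗i evaluates to a + i · x. Evaluating each term at x = 7:
  Term 0 contributes 4 + 0 · 7 = 4
  Term 1 contributes 0 + 1 · 7 = 7
  Term 2 contributes -3 + 2 · 7 = 11
  Term 3 contributes -2 + 3 · 7 = 19
  Term 4 contributes 8 + 4 · 7 = 36
p(7) = ⊕ of these = min[4, 7, 11, 19, 36] = 4.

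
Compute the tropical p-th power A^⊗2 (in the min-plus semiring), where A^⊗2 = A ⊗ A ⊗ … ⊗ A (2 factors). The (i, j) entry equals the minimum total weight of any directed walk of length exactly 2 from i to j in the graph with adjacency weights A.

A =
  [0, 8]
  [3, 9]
A^⊗2 =
  [0, 8]
  [3, 11]

Each entry (A^⊗2)_ij equals the minimum over all length-2 walks i = v_0 → v_1 → … → v_2 = j of Σ_t A[v_t][v_{t+1}]. For example, for (i, j) = (0, 1) we minimise over 2 possible intermediate vertex sequences; the minimum is 8, attained along the walk 0 → 0 → 1.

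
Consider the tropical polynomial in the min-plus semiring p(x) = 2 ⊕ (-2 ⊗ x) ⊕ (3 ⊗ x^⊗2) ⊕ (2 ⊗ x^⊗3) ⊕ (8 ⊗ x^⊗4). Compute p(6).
p(6) = 2

A tropical monomial a ⊗ x^⊗i evaluates to a + i · x. Evaluating each term at x = 6:
  Term 0 contributes 2 + 0 · 6 = 2
  Term 1 contributes -2 + 1 · 6 = 4
  Term 2 contributes 3 + 2 · 6 = 15
  Term 3 contributes 2 + 3 · 6 = 20
  Term 4 contributes 8 + 4 · 6 = 32
p(6) = ⊕ of these = min[2, 4, 15, 20, 32] = 2.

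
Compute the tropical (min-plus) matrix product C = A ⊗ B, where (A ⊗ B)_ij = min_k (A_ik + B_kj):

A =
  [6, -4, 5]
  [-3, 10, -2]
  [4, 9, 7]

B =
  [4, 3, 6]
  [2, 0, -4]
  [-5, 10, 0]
A ⊗ B =
  [-2, -4, -8]
  [-7, 0, -2]
  [2, 7, 5]

Apply the min-plus product entry-by-entry:
  C[0][0] = min over k of (A[0][0] + B[0][0] = 6 + 4 = 10, A[0][1] + B[1][0] = -4 + 2 = -2, A[0][2] + B[2][0] = 5 + -5 = 0) = -2 (attained at k = 1)
  C[0][1] = min over k of (A[0][0] + B[0][1] = 6 + 3 = 9, A[0][1] + B[1][1] = -4 + 0 = -4, A[0][2] + B[2][1] = 5 + 10 = 15) = -4 (attained at k = 1)
  C[0][2] = min over k of (A[0][0] + B[0][2] = 6 + 6 = 12, A[0][1] + B[1][2] = -4 + -4 = -8, A[0][2] + B[2][2] = 5 + 0 = 5) = -8 (attained at k = 1)
  C[1][0] = min over k of (A[1][0] + B[0][0] = -3 + 4 = 1, A[1][1] + B[1][0] = 10 + 2 = 12, A[1][2] + B[2][0] = -2 + -5 = -7) = -7 (attained at k = 2)
  C[1][1] = min over k of (A[1][0] + B[0][1] = -3 + 3 = 0, A[1][1] + B[1][1] = 10 + 0 = 10, A[1][2] + B[2][1] = -2 + 10 = 8) = 0 (attained at k = 0)
  C[1][2] = min over k of (A[1][0] + B[0][2] = -3 + 6 = 3, A[1][1] + B[1][2] = 10 + -4 = 6, A[1][2] + B[2][2] = -2 + 0 = -2) = -2 (attained at k = 2)
  C[2][0] = min over k of (A[2][0] + B[0][0] = 4 + 4 = 8, A[2][1] + B[1][0] = 9 + 2 = 11, A[2][2] + B[2][0] = 7 + -5 = 2) = 2 (attained at k = 2)
  C[2][1] = min over k of (A[2][0] + B[0][1] = 4 + 3 = 7, A[2][1] + B[1][1] = 9 + 0 = 9, A[2][2] + B[2][1] = 7 + 10 = 17) = 7 (attained at k = 0)
  C[2][2] = min over k of (A[2][0] + B[0][2] = 4 + 6 = 10, A[2][1] + B[1][2] = 9 + -4 = 5, A[2][2] + B[2][2] = 7 + 0 = 7) = 5 (attained at k = 1)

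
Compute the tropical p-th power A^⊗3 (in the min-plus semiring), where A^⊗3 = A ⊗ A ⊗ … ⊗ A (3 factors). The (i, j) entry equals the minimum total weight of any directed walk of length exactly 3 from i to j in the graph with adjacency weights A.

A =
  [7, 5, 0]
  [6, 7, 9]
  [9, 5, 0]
A^⊗3 =
  [9, 5, 0]
  [15, 11, 6]
  [9, 5, 0]

Each entry (A^⊗3)_ij equals the minimum over all length-3 walks i = v_0 → v_1 → … → v_3 = j of Σ_t A[v_t][v_{t+1}]. For example, for (i, j) = (0, 2) we minimise over 9 possible intermediate vertex sequences; the minimum is 0, attained along the walk 0 → 2 → 2 → 2.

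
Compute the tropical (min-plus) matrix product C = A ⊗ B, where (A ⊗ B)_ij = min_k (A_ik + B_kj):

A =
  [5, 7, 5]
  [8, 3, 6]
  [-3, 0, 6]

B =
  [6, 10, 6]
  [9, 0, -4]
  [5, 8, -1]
A ⊗ B =
  [10, 7, 3]
  [11, 3, -1]
  [3, 0, -4]

Apply the min-plus product entry-by-entry:
  C[0][0] = min over k of (A[0][0] + B[0][0] = 5 + 6 = 11, A[0][1] + B[1][0] = 7 + 9 = 16, A[0][2] + B[2][0] = 5 + 5 = 10) = 10 (attained at k = 2)
  C[0][1] = min over k of (A[0][0] + B[0][1] = 5 + 10 = 15, A[0][1] + B[1][1] = 7 + 0 = 7, A[0][2] + B[2][1] = 5 + 8 = 13) = 7 (attained at k = 1)
  C[0][2] = min over k of (A[0][0] + B[0][2] = 5 + 6 = 11, A[0][1] + B[1][2] = 7 + -4 = 3, A[0][2] + B[2][2] = 5 + -1 = 4) = 3 (attained at k = 1)
  C[1][0] = min over k of (A[1][0] + B[0][0] = 8 + 6 = 14, A[1][1] + B[1][0] = 3 + 9 = 12, A[1][2] + B[2][0] = 6 + 5 = 11) = 11 (attained at k = 2)
  C[1][1] = min over k of (A[1][0] + B[0][1] = 8 + 10 = 18, A[1][1] + B[1][1] = 3 + 0 = 3, A[1][2] + B[2][1] = 6 + 8 = 14) = 3 (attained at k = 1)
  C[1][2] = min over k of (A[1][0] + B[0][2] = 8 + 6 = 14, A[1][1] + B[1][2] = 3 + -4 = -1, A[1][2] + B[2][2] = 6 + -1 = 5) = -1 (attained at k = 1)
  C[2][0] = min over k of (A[2][0] + B[0][0] = -3 + 6 = 3, A[2][1] + B[1][0] = 0 + 9 = 9, A[2][2] + B[2][0] = 6 + 5 = 11) = 3 (attained at k = 0)
  C[2][1] = min over k of (A[2][0] + B[0][1] = -3 + 10 = 7, A[2][1] + B[1][1] = 0 + 0 = 0, A[2][2] + B[2][1] = 6 + 8 = 14) = 0 (attained at k = 1)
  C[2][2] = min over k of (A[2][0] + B[0][2] = -3 + 6 = 3, A[2][1] + B[1][2] = 0 + -4 = -4, A[2][2] + B[2][2] = 6 + -1 = 5) = -4 (attained at k = 1)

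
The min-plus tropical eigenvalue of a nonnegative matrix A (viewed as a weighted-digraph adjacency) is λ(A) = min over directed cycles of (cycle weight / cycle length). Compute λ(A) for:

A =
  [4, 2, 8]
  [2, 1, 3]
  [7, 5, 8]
λ(A) = 1

Enumerate directed cycles and compute their means (weight / length). Sample:
  cycle 0 → 0: weight = 4, length = 1, mean = 4/1 ≈ 4.000
  cycle 1 → 1: weight = 1, length = 1, mean = 1/1 ≈ 1.000
  cycle 2 → 2: weight = 8, length = 1, mean = 8/1 ≈ 8.000
  cycle 0 → 1 → 0: weight = 4, length = 2, mean = 4/2 ≈ 2.000
  cycle 0 → 2 → 0: weight = 15, length = 2, mean = 15/2 ≈ 7.500
  cycle 1 → 0 → 1: weight = 4, length = 2, mean = 4/2 ≈ 2.000
Minimum mean = 1.000, attained e.g. along the cycle 1 → 1 with weight 1 and length 1. So λ(A) = 1/1 = 1.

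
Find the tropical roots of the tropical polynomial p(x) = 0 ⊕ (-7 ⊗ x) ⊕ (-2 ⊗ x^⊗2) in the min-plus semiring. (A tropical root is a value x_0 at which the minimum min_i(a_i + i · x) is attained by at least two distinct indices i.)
Roots: {-5, 7}

Each tropical root is a break point of the lower envelope of the lines y = a_i + i · x (there are 3 lines, with slopes 0, 1, ..., 2). Only the lines that attain the minimum somewhere contribute to roots; other lines are dominated. Here the surviving (envelope) indices are i = 2, i = 1, i = 0.
Intersections between consecutive envelope lines give the roots: for adjacent envelope indices i < j the intersection is x = (a_i − a_j) / (j − i). Reading off the sorted break points: {-5, 7}.
Verification: at each break x_0, at least two indices attain the minimum of min_i(a_i + i · x_0).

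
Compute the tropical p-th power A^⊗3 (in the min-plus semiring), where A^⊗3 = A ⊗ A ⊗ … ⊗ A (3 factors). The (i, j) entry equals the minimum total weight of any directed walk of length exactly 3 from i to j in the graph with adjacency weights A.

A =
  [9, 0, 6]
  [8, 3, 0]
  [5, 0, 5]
A^⊗3 =
  [5, 0, 3]
  [8, 3, 0]
  [5, 0, 3]

Each entry (A^⊗3)_ij equals the minimum over all length-3 walks i = v_0 → v_1 → … → v_3 = j of Σ_t A[v_t][v_{t+1}]. For example, for (i, j) = (0, 2) we minimise over 9 possible intermediate vertex sequences; the minimum is 3, attained along the walk 0 → 1 → 1 → 2.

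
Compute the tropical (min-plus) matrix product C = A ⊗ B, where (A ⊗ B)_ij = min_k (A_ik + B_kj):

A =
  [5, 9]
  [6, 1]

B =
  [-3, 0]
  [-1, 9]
A ⊗ B =
  [2, 5]
  [0, 6]

Apply the min-plus product entry-by-entry:
  C[0][0] = min over k of (A[0][0] + B[0][0] = 5 + -3 = 2, A[0][1] + B[1][0] = 9 + -1 = 8) = 2 (attained at k = 0)
  C[0][1] = min over k of (A[0][0] + B[0][1] = 5 + 0 = 5, A[0][1] + B[1][1] = 9 + 9 = 18) = 5 (attained at k = 0)
  C[1][0] = min over k of (A[1][0] + B[0][0] = 6 + -3 = 3, A[1][1] + B[1][0] = 1 + -1 = 0) = 0 (attained at k = 1)
  C[1][1] = min over k of (A[1][0] + B[0][1] = 6 + 0 = 6, A[1][1] + B[1][1] = 1 + 9 = 10) = 6 (attained at k = 0)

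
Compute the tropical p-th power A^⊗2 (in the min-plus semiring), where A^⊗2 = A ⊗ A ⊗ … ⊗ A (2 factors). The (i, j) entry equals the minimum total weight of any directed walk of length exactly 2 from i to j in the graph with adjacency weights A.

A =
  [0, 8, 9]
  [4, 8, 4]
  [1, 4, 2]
A^⊗2 =
  [0, 8, 9]
  [4, 8, 6]
  [1, 6, 4]

Each entry (A^⊗2)_ij equals the minimum over all length-2 walks i = v_0 → v_1 → … → v_2 = j of Σ_t A[v_t][v_{t+1}]. For example, for (i, j) = (0, 2) we minimise over 3 possible intermediate vertex sequences; the minimum is 9, attained along the walk 0 → 0 → 2.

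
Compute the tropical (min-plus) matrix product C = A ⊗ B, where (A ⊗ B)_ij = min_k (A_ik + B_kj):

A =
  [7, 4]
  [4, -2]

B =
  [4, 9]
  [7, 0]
A ⊗ B =
  [11, 4]
  [5, -2]

Apply the min-plus product entry-by-entry:
  C[0][0] = min over k of (A[0][0] + B[0][0] = 7 + 4 = 11, A[0][1] + B[1][0] = 4 + 7 = 11) = 11 (attained at k = 0)
  C[0][1] = min over k of (A[0][0] + B[0][1] = 7 + 9 = 16, A[0][1] + B[1][1] = 4 + 0 = 4) = 4 (attained at k = 1)
  C[1][0] = min over k of (A[1][0] + B[0][0] = 4 + 4 = 8, A[1][1] + B[1][0] = -2 + 7 = 5) = 5 (attained at k = 1)
  C[1][1] = min over k of (A[1][0] + B[0][1] = 4 + 9 = 13, A[1][1] + B[1][1] = -2 + 0 = -2) = -2 (attained at k = 1)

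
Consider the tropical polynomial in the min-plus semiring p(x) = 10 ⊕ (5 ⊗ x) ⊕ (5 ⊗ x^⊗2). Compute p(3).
p(3) = 8

A tropical monomial a ⊗ x^⊗i evaluates to a + i · x. Evaluating each term at x = 3:
  Term 0 contributes 10 + 0 · 3 = 10
  Term 1 contributes 5 + 1 · 3 = 8
  Term 2 contributes 5 + 2 · 3 = 11
p(3) = ⊕ of these = min[10, 8, 11] = 8.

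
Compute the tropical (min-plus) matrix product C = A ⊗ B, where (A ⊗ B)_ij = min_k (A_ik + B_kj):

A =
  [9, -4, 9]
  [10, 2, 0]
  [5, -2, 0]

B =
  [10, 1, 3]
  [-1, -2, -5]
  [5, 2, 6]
A ⊗ B =
  [-5, -6, -9]
  [1, 0, -3]
  [-3, -4, -7]

Apply the min-plus product entry-by-entry:
  C[0][0] = min over k of (A[0][0] + B[0][0] = 9 + 10 = 19, A[0][1] + B[1][0] = -4 + -1 = -5, A[0][2] + B[2][0] = 9 + 5 = 14) = -5 (attained at k = 1)
  C[0][1] = min over k of (A[0][0] + B[0][1] = 9 + 1 = 10, A[0][1] + B[1][1] = -4 + -2 = -6, A[0][2] + B[2][1] = 9 + 2 = 11) = -6 (attained at k = 1)
  C[0][2] = min over k of (A[0][0] + B[0][2] = 9 + 3 = 12, A[0][1] + B[1][2] = -4 + -5 = -9, A[0][2] + B[2][2] = 9 + 6 = 15) = -9 (attained at k = 1)
  C[1][0] = min over k of (A[1][0] + B[0][0] = 10 + 10 = 20, A[1][1] + B[1][0] = 2 + -1 = 1, A[1][2] + B[2][0] = 0 + 5 = 5) = 1 (attained at k = 1)
  C[1][1] = min over k of (A[1][0] + B[0][1] = 10 + 1 = 11, A[1][1] + B[1][1] = 2 + -2 = 0, A[1][2] + B[2][1] = 0 + 2 = 2) = 0 (attained at k = 1)
  C[1][2] = min over k of (A[1][0] + B[0][2] = 10 + 3 = 13, A[1][1] + B[1][2] = 2 + -5 = -3, A[1][2] + B[2][2] = 0 + 6 = 6) = -3 (attained at k = 1)
  C[2][0] = min over k of (A[2][0] + B[0][0] = 5 + 10 = 15, A[2][1] + B[1][0] = -2 + -1 = -3, A[2][2] + B[2][0] = 0 + 5 = 5) = -3 (attained at k = 1)
  C[2][1] = min over k of (A[2][0] + B[0][1] = 5 + 1 = 6, A[2][1] + B[1][1] = -2 + -2 = -4, A[2][2] + B[2][1] = 0 + 2 = 2) = -4 (attained at k = 1)
  C[2][2] = min over k of (A[2][0] + B[0][2] = 5 + 3 = 8, A[2][1] + B[1][2] = -2 + -5 = -7, A[2][2] + B[2][2] = 0 + 6 = 6) = -7 (attained at k = 1)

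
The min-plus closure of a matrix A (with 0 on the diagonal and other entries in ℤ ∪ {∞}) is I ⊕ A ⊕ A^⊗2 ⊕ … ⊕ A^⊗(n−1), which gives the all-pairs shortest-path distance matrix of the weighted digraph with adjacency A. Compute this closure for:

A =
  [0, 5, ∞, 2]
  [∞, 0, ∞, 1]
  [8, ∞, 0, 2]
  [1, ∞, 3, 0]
Closure =
  [0, 5, 5, 2]
  [2, 0, 4, 1]
  [3, 8, 0, 2]
  [1, 6, 3, 0]

This is the Floyd-Warshall all-pairs shortest-path computation. For each intermediate vertex k = 0, 1, …, 3, update dist[i][j] ← min(dist[i][j], dist[i][k] + dist[k][j]). The final matrix gives, for each (i, j), the minimum total weight of any directed path from i to j (possibly empty when i = j).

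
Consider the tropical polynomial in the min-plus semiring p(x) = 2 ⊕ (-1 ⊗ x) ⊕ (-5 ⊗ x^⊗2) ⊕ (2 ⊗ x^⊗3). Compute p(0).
p(0) = -5

A tropical monomial a ⊗ x^⊗i evaluates to a + i · x. Evaluating each term at x = 0:
  Term 0 contributes 2 + 0 · 0 = 2
  Term 1 contributes -1 + 1 · 0 = -1
  Term 2 contributes -5 + 2 · 0 = -5
  Term 3 contributes 2 + 3 · 0 = 2
p(0) = ⊕ of these = min[2, -1, -5, 2] = -5.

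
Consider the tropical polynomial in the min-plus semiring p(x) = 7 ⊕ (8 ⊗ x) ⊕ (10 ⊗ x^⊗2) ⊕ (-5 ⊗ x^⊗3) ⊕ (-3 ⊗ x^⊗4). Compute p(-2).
p(-2) = -11

A tropical monomial a ⊗ x^⊗i evaluates to a + i · x. Evaluating each term at x = -2:
  Term 0 contributes 7 + 0 · -2 = 7
  Term 1 contributes 8 + 1 · -2 = 6
  Term 2 contributes 10 + 2 · -2 = 6
  Term 3 contributes -5 + 3 · -2 = -11
  Term 4 contributes -3 + 4 · -2 = -11
p(-2) = ⊕ of these = min[7, 6, 6, -11, -11] = -11.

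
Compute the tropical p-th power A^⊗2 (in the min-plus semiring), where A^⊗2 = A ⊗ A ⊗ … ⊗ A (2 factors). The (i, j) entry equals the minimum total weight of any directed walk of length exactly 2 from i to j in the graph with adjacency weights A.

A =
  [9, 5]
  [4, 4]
A^⊗2 =
  [9, 9]
  [8, 8]

Each entry (A^⊗2)_ij equals the minimum over all length-2 walks i = v_0 → v_1 → … → v_2 = j of Σ_t A[v_t][v_{t+1}]. For example, for (i, j) = (0, 1) we minimise over 2 possible intermediate vertex sequences; the minimum is 9, attained along the walk 0 → 1 → 1.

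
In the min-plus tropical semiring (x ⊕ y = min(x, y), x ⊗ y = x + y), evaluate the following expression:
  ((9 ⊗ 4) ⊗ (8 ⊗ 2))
((9 ⊗ 4) ⊗ (8 ⊗ 2)) = 23

Expand innermost to outermost. Recall ⊕ takes the minimum of its arguments and ⊗ takes their sum. Working out the expression ((9 ⊗ 4) ⊗ (8 ⊗ 2)) gives 23.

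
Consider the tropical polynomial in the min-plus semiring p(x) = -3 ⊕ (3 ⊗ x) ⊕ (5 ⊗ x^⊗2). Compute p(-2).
p(-2) = -3

A tropical monomial a ⊗ x^⊗i evaluates to a + i · x. Evaluating each term at x = -2:
  Term 0 contributes -3 + 0 · -2 = -3
  Term 1 contributes 3 + 1 · -2 = 1
  Term 2 contributes 5 + 2 · -2 = 1
p(-2) = ⊕ of these = min[-3, 1, 1] = -3.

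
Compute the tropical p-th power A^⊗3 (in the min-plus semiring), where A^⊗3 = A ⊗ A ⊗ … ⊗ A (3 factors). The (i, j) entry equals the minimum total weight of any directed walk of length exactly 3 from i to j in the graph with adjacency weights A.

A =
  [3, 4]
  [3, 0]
A^⊗3 =
  [7, 4]
  [3, 0]

Each entry (A^⊗3)_ij equals the minimum over all length-3 walks i = v_0 → v_1 → … → v_3 = j of Σ_t A[v_t][v_{t+1}]. For example, for (i, j) = (0, 1) we minimise over 4 possible intermediate vertex sequences; the minimum is 4, attained along the walk 0 → 1 → 1 → 1.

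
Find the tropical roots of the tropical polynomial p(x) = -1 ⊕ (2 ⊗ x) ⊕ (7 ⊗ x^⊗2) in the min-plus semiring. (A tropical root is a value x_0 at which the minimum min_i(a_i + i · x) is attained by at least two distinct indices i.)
Roots: {-5, -3}

Each tropical root is a break point of the lower envelope of the lines y = a_i + i · x (there are 3 lines, with slopes 0, 1, ..., 2). Only the lines that attain the minimum somewhere contribute to roots; other lines are dominated. Here the surviving (envelope) indices are i = 2, i = 1, i = 0.
Intersections between consecutive envelope lines give the roots: for adjacent envelope indices i < j the intersection is x = (a_i − a_j) / (j − i). Reading off the sorted break points: {-5, -3}.
Verification: at each break x_0, at least two indices attain the minimum of min_i(a_i + i · x_0).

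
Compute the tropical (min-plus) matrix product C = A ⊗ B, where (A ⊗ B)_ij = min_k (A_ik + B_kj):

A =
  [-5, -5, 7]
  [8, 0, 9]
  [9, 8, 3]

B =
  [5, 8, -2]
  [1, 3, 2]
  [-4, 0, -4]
A ⊗ B =
  [-4, -2, -7]
  [1, 3, 2]
  [-1, 3, -1]

Apply the min-plus product entry-by-entry:
  C[0][0] = min over k of (A[0][0] + B[0][0] = -5 + 5 = 0, A[0][1] + B[1][0] = -5 + 1 = -4, A[0][2] + B[2][0] = 7 + -4 = 3) = -4 (attained at k = 1)
  C[0][1] = min over k of (A[0][0] + B[0][1] = -5 + 8 = 3, A[0][1] + B[1][1] = -5 + 3 = -2, A[0][2] + B[2][1] = 7 + 0 = 7) = -2 (attained at k = 1)
  C[0][2] = min over k of (A[0][0] + B[0][2] = -5 + -2 = -7, A[0][1] + B[1][2] = -5 + 2 = -3, A[0][2] + B[2][2] = 7 + -4 = 3) = -7 (attained at k = 0)
  C[1][0] = min over k of (A[1][0] + B[0][0] = 8 + 5 = 13, A[1][1] + B[1][0] = 0 + 1 = 1, A[1][2] + B[2][0] = 9 + -4 = 5) = 1 (attained at k = 1)
  C[1][1] = min over k of (A[1][0] + B[0][1] = 8 + 8 = 16, A[1][1] + B[1][1] = 0 + 3 = 3, A[1][2] + B[2][1] = 9 + 0 = 9) = 3 (attained at k = 1)
  C[1][2] = min over k of (A[1][0] + B[0][2] = 8 + -2 = 6, A[1][1] + B[1][2] = 0 + 2 = 2, A[1][2] + B[2][2] = 9 + -4 = 5) = 2 (attained at k = 1)
  C[2][0] = min over k of (A[2][0] + B[0][0] = 9 + 5 = 14, A[2][1] + B[1][0] = 8 + 1 = 9, A[2][2] + B[2][0] = 3 + -4 = -1) = -1 (attained at k = 2)
  C[2][1] = min over k of (A[2][0] + B[0][1] = 9 + 8 = 17, A[2][1] + B[1][1] = 8 + 3 = 11, A[2][2] + B[2][1] = 3 + 0 = 3) = 3 (attained at k = 2)
  C[2][2] = min over k of (A[2][0] + B[0][2] = 9 + -2 = 7, A[2][1] + B[1][2] = 8 + 2 = 10, A[2][2] + B[2][2] = 3 + -4 = -1) = -1 (attained at k = 2)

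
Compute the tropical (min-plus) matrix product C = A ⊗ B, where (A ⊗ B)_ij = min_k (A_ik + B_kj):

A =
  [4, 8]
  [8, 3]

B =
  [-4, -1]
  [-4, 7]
A ⊗ B =
  [0, 3]
  [-1, 7]

Apply the min-plus product entry-by-entry:
  C[0][0] = min over k of (A[0][0] + B[0][0] = 4 + -4 = 0, A[0][1] + B[1][0] = 8 + -4 = 4) = 0 (attained at k = 0)
  C[0][1] = min over k of (A[0][0] + B[0][1] = 4 + -1 = 3, A[0][1] + B[1][1] = 8 + 7 = 15) = 3 (attained at k = 0)
  C[1][0] = min over k of (A[1][0] + B[0][0] = 8 + -4 = 4, A[1][1] + B[1][0] = 3 + -4 = -1) = -1 (attained at k = 1)
  C[1][1] = min over k of (A[1][0] + B[0][1] = 8 + -1 = 7, A[1][1] + B[1][1] = 3 + 7 = 10) = 7 (attained at k = 0)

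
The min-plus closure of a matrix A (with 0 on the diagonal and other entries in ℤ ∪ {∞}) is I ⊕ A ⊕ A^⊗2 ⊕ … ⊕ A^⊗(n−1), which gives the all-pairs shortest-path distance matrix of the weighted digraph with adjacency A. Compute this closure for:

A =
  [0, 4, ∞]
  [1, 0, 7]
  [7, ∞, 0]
Closure =
  [0, 4, 11]
  [1, 0, 7]
  [7, 11, 0]

This is the Floyd-Warshall all-pairs shortest-path computation. For each intermediate vertex k = 0, 1, …, 2, update dist[i][j] ← min(dist[i][j], dist[i][k] + dist[k][j]). The final matrix gives, for each (i, j), the minimum total weight of any directed path from i to j (possibly empty when i = j).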